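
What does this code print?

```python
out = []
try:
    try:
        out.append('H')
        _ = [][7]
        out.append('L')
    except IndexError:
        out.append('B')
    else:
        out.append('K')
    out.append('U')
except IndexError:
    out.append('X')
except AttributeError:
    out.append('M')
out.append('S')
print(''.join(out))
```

Execution trace: 'H' (inner try body) → 'B' (inner except IndexError) → 'U' (try body, no exception) → 'S' (after the try/except). Output: HBUS

Answer: HBUS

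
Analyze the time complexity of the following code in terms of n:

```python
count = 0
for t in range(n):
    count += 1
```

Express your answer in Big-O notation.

Each loop level contributes: n. Multiplying the contributions gives O(n).

Answer: O(n)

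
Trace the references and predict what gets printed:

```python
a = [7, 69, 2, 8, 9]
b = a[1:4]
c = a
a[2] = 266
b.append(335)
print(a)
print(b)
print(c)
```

Key concept: slice vs alias.
Step by step:
`a = [7, 69, 2, 8, 9]` → a = [7, 69, 2, 8, 9]
`b = a[1:4]` → b = [69, 2, 8]
`c = a` → c = [7, 69, 2, 8, 9] (same object as a)
`a[2] = 266` → a = [7, 69, 266, 8, 9] (same object as c); c = [7, 69, 266, 8, 9] (same object as a)
`b.append(335)` → b = [69, 2, 8, 335]
`print(a)` → prints [7, 69, 266, 8, 9]
`print(b)` → prints [69, 2, 8, 335]
`print(c)` → prints [7, 69, 266, 8, 9]

Answer:
[7, 69, 266, 8, 9]
[69, 2, 8, 335]
[7, 69, 266, 8, 9]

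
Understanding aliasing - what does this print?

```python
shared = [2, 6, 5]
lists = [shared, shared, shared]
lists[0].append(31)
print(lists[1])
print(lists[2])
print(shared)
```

Key concept: list of same reference.
Step by step:
`shared = [2, 6, 5]` → shared = [2, 6, 5]
`lists = [shared, shared, shared]` → lists = [[2, 6, 5], [2, 6, 5], [2, 6, 5]]
`lists[0].append(31)` → shared = [2, 6, 5, 31]; lists = [[2, 6, 5, 31], [2, 6, 5, 31], [2, 6, 5, 31]]
`print(lists[1])` → prints [2, 6, 5, 31]
`print(lists[2])` → prints [2, 6, 5, 31]
`print(shared)` → prints [2, 6, 5, 31]

Answer:
[2, 6, 5, 31]
[2, 6, 5, 31]
[2, 6, 5, 31]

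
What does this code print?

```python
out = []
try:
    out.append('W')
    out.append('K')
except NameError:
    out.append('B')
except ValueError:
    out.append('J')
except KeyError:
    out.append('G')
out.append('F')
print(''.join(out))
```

Execution trace: 'W' (try body) → 'K' (try body, no exception) → 'F' (after the try/except). Output: WKF

Answer: WKF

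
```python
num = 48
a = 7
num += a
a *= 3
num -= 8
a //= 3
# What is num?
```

Trace:
`num = 48` → num = 48
`a = 7` → a = 7
`num += a` → num = 55
`a *= 3` → a = 21
`num -= 8` → num = 47
`a //= 3` → a = 7
So num = 47

Answer: 47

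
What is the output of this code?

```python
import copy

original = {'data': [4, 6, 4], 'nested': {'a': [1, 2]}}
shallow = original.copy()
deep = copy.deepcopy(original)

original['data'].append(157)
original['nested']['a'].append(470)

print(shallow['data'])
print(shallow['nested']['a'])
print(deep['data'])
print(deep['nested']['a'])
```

Key concept: comparing shallow vs deep copy.
Step by step:
`original = {'data': [4, 6, 4], 'nested': {'a': [1, 2]}}` → original = {'data': [4, 6, 4], 'nested': {'a': [1, 2]}}
`shallow = original.copy()` → shallow = {'data': [4, 6, 4], 'nested': {'a': [1, 2]}}
`deep = copy.deepcopy(original)` → deep = {'data': [4, 6, 4], 'nested': {'a': [1, 2]}}
`original['data'].append(157)` → original = {'data': [4, 6, 4, 157], 'nested': {'a': [1, 2]}}; shallow = {'data': [4, 6, 4, 157], 'nested': {'a': [1, 2]}}
`original['nested']['a'].append(470)` → original = {'data': [4, 6, 4, 157], 'nested': {'a': [1, 2, 470]}}; shallow = {'data': [4, 6, 4, 157], 'nested': {'a': [1, 2, 470]}}
`print(shallow['data'])` → prints [4, 6, 4, 157]
`print(shallow['nested']['a'])` → prints [1, 2, 470]
`print(deep['data'])` → prints [4, 6, 4]
`print(deep['nested']['a'])` → prints [1, 2]

Answer:
[4, 6, 4, 157]
[1, 2, 470]
[4, 6, 4]
[1, 2]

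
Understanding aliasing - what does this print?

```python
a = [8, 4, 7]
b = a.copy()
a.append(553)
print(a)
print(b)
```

Key concept: list.copy() creates independent copy.
Step by step:
`a = [8, 4, 7]` → a = [8, 4, 7]
`b = a.copy()` → b = [8, 4, 7]
`a.append(553)` → a = [8, 4, 7, 553]
`print(a)` → prints [8, 4, 7, 553]
`print(b)` → prints [8, 4, 7]

Answer:
[8, 4, 7, 553]
[8, 4, 7]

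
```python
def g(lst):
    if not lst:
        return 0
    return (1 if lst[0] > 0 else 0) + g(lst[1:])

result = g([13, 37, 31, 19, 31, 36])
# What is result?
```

Count of positive elements in [13, 37, 31, 19, 31, 36] = 6

Answer: 6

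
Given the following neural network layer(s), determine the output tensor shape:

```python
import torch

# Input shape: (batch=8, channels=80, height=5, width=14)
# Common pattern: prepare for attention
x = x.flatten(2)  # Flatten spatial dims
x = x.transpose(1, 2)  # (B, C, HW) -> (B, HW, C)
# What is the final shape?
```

Input: (8, 80, 5, 14) -> after flatten(2): (8, 80, 70) -> Output: (8, 70, 80)

Answer: (8, 70, 80)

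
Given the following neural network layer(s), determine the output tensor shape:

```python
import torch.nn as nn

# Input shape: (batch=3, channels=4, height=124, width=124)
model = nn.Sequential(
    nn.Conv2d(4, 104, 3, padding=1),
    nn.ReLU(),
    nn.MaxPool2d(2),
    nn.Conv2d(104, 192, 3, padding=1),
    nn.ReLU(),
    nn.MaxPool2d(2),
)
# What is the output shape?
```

Input: (3, 4, 124, 124) -> after first Conv2d: (3, 104, 124, 124) -> after first MaxPool2d: (3, 104, 62, 62) -> after second Conv2d: (3, 192, 62, 62) -> Output: (3, 192, 31, 31)

Answer: (3, 192, 31, 31)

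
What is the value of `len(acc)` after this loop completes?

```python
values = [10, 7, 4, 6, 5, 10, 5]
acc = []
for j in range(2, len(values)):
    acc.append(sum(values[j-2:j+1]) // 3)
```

Number of 3-element averages
`acc` takes the values: [] → [7] → [7, 5] → [7, 5, 5] → [7, 5, 5, 7] → [7, 5, 5, 7, 6]
So `len(acc)` = 5

Answer: 5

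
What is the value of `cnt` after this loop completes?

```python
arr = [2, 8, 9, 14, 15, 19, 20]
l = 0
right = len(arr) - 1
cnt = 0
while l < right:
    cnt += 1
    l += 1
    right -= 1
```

Iterations until pointers meet (list length 7)
`cnt` takes the values: 0 → 1 → 2 → 3

Answer: 3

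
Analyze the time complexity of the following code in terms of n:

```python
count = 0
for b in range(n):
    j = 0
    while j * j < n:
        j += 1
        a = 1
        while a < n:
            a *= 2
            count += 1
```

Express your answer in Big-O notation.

Each loop level contributes: n × √n × log n. Multiplying the contributions gives O(n√n log n).

Answer: O(n√n log n)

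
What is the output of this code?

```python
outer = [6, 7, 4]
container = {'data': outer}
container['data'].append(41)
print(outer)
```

Key concept: dict holds reference to list.
Step by step:
`outer = [6, 7, 4]` → outer = [6, 7, 4]
`container = {'data': outer}` → container = {'data': [6, 7, 4]}
`container['data'].append(41)` → outer = [6, 7, 4, 41]; container = {'data': [6, 7, 4, 41]}
`print(outer)` → prints [6, 7, 4, 41]

Answer: [6, 7, 4, 41]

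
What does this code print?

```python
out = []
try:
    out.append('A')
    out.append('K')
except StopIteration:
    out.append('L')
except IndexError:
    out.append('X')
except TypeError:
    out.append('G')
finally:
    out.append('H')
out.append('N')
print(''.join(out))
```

Execution trace: 'A' (try body) → 'K' (try body, no exception) → 'H' (finally) → 'N' (after the try/except). Output: AKHN

Answer: AKHN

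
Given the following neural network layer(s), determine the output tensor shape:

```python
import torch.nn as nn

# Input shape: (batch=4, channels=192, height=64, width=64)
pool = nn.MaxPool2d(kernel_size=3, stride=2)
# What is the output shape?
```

Input: (4, 192, 64, 64) -> Output: (4, 192, 31, 31)

Answer: (4, 192, 31, 31)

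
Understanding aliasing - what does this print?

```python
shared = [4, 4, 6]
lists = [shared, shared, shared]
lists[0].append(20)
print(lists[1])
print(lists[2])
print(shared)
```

Key concept: list of same reference.
Step by step:
`shared = [4, 4, 6]` → shared = [4, 4, 6]
`lists = [shared, shared, shared]` → lists = [[4, 4, 6], [4, 4, 6], [4, 4, 6]]
`lists[0].append(20)` → shared = [4, 4, 6, 20]; lists = [[4, 4, 6, 20], [4, 4, 6, 20], [4, 4, 6, 20]]
`print(lists[1])` → prints [4, 4, 6, 20]
`print(lists[2])` → prints [4, 4, 6, 20]
`print(shared)` → prints [4, 4, 6, 20]

Answer:
[4, 4, 6, 20]
[4, 4, 6, 20]
[4, 4, 6, 20]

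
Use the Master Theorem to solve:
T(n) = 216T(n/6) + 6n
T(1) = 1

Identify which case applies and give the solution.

a=216, b=6, f(n)=6n. log_6(216) = 3. Since c=1 < 3, Case 1 applies: T(n) = Θ(n^log_b(a)) = O(n^3).

Answer: O(n^3) - Case 1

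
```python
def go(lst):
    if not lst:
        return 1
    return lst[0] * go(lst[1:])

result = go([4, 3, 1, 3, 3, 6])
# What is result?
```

Product over [4, 3, 1, 3, 3, 6] = 4 * 3 * 1 * 3 * 3 * 6 = 648

Answer: 648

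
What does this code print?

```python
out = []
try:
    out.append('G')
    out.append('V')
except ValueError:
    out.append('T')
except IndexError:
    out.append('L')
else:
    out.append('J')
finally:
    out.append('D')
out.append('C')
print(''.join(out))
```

Execution trace: 'G' (try body) → 'V' (try body, no exception) → 'J' (else) → 'D' (finally) → 'C' (after the try/except). Output: GVJDC

Answer: GVJDC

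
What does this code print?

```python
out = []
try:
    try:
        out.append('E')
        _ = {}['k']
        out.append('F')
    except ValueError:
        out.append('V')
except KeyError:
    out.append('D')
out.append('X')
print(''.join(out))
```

Execution trace: 'E' (inner try body) → 'D' (outer except KeyError) → 'X' (after the try/except). Output: EDX

Answer: EDX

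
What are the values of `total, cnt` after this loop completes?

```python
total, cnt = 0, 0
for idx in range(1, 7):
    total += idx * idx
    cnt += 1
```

Sum of squares and count
`total, cnt` takes the values: (0, 0) → (1, 0) → (1, 1) → (5, 1) → (5, 2) → (14, 2) → (14, 3) → (30, 3) → (30, 4) → (55, 4) → (55, 5) → (91, 5) → (91, 6)

Answer: 91, 6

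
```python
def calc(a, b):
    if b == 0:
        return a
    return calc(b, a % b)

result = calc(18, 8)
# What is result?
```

calc(18, 8) -> calc(8, 2) -> calc(2, 0) -> 2

Answer: 2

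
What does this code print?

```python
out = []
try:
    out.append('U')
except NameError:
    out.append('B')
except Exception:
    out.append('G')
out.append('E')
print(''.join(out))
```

Execution trace: 'U' (try body, no exception) → 'E' (after the try/except). Output: UE

Answer: UE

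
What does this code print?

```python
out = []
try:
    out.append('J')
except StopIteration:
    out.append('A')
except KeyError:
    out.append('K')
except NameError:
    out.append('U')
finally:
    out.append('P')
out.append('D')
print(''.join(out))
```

Execution trace: 'J' (try body, no exception) → 'P' (finally) → 'D' (after the try/except). Output: JPD

Answer: JPD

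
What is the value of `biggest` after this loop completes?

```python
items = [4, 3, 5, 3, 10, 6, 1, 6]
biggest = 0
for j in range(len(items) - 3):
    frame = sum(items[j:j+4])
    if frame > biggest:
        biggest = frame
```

Max sum of 4-element window in [4, 3, 5, 3, 10, 6, 1, 6]
`biggest` takes the values: 0 → 15 → 21 → 24

Answer: 24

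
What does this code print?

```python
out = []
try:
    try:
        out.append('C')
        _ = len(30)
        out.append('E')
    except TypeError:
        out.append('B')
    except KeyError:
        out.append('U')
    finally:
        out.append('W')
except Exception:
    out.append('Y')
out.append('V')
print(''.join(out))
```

Execution trace: 'C' (inner try body) → 'B' (inner except TypeError) → 'W' (inner finally) → 'V' (after the try/except). Output: CBWV

Answer: CBWV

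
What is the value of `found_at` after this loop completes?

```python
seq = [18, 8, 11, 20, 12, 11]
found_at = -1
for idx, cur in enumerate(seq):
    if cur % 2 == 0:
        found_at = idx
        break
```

First even number index in [18, 8, 11, 20, 12, 11]
`found_at` takes the values: -1 → 0

Answer: 0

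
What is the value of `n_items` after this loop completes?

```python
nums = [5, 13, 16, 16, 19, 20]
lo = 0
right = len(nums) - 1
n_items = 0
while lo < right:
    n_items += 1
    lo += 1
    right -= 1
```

Iterations until pointers meet (list length 6)
`n_items` takes the values: 0 → 1 → 2 → 3

Answer: 3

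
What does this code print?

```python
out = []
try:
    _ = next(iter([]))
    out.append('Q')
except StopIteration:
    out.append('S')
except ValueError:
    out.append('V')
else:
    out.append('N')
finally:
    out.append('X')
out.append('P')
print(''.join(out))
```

Execution trace: 'S' (except StopIteration) → 'X' (finally) → 'P' (after the try/except). Output: SXP

Answer: SXP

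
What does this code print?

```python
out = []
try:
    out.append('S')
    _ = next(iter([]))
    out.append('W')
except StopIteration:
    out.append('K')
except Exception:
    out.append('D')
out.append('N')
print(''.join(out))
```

Execution trace: 'S' (try body) → 'K' (except StopIteration) → 'N' (after the try/except). Output: SKN

Answer: SKN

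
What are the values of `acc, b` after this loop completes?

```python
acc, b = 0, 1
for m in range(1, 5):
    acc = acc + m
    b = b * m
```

Sum and factorial of 1 to 4
`acc, b` takes the values: (0, 1) → (1, 1) → (3, 1) → (3, 2) → (6, 2) → (6, 6) → (10, 6) → (10, 24)

Answer: 10, 24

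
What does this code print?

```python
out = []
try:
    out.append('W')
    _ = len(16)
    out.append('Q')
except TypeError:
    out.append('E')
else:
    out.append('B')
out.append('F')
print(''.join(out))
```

Execution trace: 'W' (try body) → 'E' (except TypeError) → 'F' (after the try/except). Output: WEF

Answer: WEF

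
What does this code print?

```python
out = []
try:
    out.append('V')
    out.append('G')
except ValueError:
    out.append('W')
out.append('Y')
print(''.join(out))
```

Execution trace: 'V' (try body) → 'G' (try body, no exception) → 'Y' (after the try/except). Output: VGY

Answer: VGY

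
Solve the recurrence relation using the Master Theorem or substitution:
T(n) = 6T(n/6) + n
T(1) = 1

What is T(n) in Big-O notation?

By Master Theorem: a=6, b=6, f(n)=n. Since log_6(6) = 1 and f(n) = Θ(n^1), Case 2 applies. T(n) = O(n log n).

Answer: O(n log n)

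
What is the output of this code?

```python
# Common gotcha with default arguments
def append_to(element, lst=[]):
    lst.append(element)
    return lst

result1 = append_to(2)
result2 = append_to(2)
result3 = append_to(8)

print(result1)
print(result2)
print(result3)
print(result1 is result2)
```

Key concept: mutable default argument gotcha.
Step by step:
`result1 = append_to(2)` → result1 = [2]
`result2 = append_to(2)` → result1 = [2, 2] (same object as result2); result2 = [2, 2] (same object as result1)
`result3 = append_to(8)` → result1 = [2, 2, 8] (same object as result2, result3); result2 = [2, 2, 8] (same object as result1, result3); result3 = [2, 2, 8] (same object as result1, result2)
`print(result1)` → prints [2, 2, 8]
`print(result2)` → prints [2, 2, 8]
`print(result3)` → prints [2, 2, 8]
`print(result1 is result2)` → prints True

Answer:
[2, 2, 8]
[2, 2, 8]
[2, 2, 8]
True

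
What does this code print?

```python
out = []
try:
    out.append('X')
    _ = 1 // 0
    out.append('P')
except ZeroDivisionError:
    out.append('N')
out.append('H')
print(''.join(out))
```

Execution trace: 'X' (try body) → 'N' (except ZeroDivisionError) → 'H' (after the try/except). Output: XNH

Answer: XNH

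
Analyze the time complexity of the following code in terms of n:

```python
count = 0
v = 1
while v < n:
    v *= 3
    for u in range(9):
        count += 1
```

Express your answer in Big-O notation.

Each loop level contributes: log n × 1. Multiplying the contributions gives O(log n).

Answer: O(log n)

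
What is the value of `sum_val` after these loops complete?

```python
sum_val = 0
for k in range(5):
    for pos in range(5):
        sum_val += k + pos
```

Sum of all k+pos for k,pos in 5x5
`sum_val` takes the values: 0 → 1 → 3 → 6 → 10 → 11 → 13 → 16 → 20 → 25 → 27 → 30 → 34 → 39 → 45 → 48 → 52 → 57 → 63 → 70 → 74 → 79 → 85 → 92 → 100

Answer: 100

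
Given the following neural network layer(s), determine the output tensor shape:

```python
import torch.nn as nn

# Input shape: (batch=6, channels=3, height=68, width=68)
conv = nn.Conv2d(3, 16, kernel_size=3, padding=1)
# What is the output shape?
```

Input: (6, 3, 68, 68) -> Output: (6, 16, 68, 68)

Answer: (6, 16, 68, 68)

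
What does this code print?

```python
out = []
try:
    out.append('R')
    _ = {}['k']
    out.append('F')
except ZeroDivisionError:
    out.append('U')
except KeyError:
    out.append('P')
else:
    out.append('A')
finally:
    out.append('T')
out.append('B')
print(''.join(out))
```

Execution trace: 'R' (try body) → 'P' (except KeyError) → 'T' (finally) → 'B' (after the try/except). Output: RPTB

Answer: RPTB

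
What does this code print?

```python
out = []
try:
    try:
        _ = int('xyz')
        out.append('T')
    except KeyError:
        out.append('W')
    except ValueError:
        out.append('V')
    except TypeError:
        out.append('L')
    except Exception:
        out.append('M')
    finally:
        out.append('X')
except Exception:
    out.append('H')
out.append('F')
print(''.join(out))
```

Execution trace: 'V' (inner except ValueError) → 'X' (inner finally) → 'F' (after the try/except). Output: VXF

Answer: VXF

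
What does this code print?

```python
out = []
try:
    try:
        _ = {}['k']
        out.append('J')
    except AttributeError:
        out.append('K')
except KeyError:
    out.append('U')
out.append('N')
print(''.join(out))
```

Execution trace: 'U' (outer except KeyError) → 'N' (after the try/except). Output: UN

Answer: UN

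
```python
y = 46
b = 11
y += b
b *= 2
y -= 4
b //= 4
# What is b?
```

Trace:
`y = 46` → y = 46
`b = 11` → b = 11
`y += b` → y = 57
`b *= 2` → b = 22
`y -= 4` → y = 53
`b //= 4` → b = 5
So b = 5

Answer: 5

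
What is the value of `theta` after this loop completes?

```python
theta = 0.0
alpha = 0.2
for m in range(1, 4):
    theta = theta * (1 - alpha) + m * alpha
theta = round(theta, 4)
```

Moving average with lr=0.2
`theta` takes the values: 0.0 → 0.2 → 0.56 → 1.048

Answer: 1.048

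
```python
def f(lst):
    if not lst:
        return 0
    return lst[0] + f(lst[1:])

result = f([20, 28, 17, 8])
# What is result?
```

20 + 28 + 17 + 8 + 0 = 73

Answer: 73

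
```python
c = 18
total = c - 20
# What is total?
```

Trace:
`c = 18` → c = 18
`total = c - 20` → total = -2
So total = -2

Answer: -2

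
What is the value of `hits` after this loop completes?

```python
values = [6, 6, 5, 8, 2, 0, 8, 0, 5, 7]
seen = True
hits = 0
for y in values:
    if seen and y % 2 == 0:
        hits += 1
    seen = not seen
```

Count even values at even positions
`hits` takes the values: 0 → 1 → 2 → 3

Answer: 3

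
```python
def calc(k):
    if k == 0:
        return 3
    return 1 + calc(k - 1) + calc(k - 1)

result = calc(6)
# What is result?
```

calc(k) = 1 + 2·calc(k-1), calc(0)=3. Closed form: (3+1)·2^6 - 1 = 255.

Answer: 255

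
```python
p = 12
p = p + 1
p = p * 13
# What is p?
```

Trace:
`p = 12` → p = 12
`p = p + 1` → p = 13
`p = p * 13` → p = 169
So p = 169

Answer: 169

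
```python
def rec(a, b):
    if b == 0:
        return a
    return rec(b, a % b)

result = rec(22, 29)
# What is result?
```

rec(22, 29) -> rec(29, 22) -> rec(22, 7) -> rec(7, 1) -> rec(1, 0) -> 1

Answer: 1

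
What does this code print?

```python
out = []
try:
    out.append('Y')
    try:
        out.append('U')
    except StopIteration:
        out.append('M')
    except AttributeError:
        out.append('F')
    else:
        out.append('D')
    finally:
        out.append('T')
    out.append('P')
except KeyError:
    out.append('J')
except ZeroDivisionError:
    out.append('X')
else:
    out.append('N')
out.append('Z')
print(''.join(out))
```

Execution trace: 'Y' (try body) → 'U' (inner try body, no exception) → 'D' (inner else) → 'T' (inner finally) → 'P' (try body, no exception) → 'N' (else) → 'Z' (after the try/except). Output: YUDTPNZ

Answer: YUDTPNZ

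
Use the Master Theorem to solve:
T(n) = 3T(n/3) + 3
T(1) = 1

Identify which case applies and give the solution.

a=3, b=3, f(n)=3. log_3(3) = 1. Since c=0 < 1, Case 1 applies: T(n) = Θ(n^log_b(a)) = O(n).

Answer: O(n) - Case 1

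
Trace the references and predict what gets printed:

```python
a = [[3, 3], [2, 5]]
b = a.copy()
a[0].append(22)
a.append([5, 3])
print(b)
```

Key concept: shallow copy with nested lists.
Step by step:
`a = [[3, 3], [2, 5]]` → a = [[3, 3], [2, 5]]
`b = a.copy()` → b = [[3, 3], [2, 5]]
`a[0].append(22)` → a = [[3, 3, 22], [2, 5]]; b = [[3, 3, 22], [2, 5]]
`a.append([5, 3])` → a = [[3, 3, 22], [2, 5], [5, 3]]
`print(b)` → prints [[3, 3, 22], [2, 5]]

Answer: [[3, 3, 22], [2, 5]]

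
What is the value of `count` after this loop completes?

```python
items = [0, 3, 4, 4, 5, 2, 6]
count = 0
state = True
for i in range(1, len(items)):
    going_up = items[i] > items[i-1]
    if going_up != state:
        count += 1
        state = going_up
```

Count direction changes in [0, 3, 4, 4, 5, 2, 6]
`count` takes the values: 0 → 1 → 2 → 3 → 4

Answer: 4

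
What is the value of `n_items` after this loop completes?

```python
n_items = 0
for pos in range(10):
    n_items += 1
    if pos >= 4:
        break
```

Loop breaks when pos reaches 4, n_items is 5
`n_items` takes the values: 0 → 1 → 2 → 3 → 4 → 5

Answer: 5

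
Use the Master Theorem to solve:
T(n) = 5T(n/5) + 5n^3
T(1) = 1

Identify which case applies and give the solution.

a=5, b=5, f(n)=5n^3. log_5(5) = 1. Since c=3 > 1 and the regularity condition holds (5(n/5)^3 = (5/5^3)n^3 with 5/5^3 < 1), Case 3 applies: T(n) = Θ(f(n)) = O(n^3).

Answer: O(n^3) - Case 3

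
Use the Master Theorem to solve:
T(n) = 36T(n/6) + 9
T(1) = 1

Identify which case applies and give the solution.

a=36, b=6, f(n)=9. log_6(36) = 2. Since c=0 < 2, Case 1 applies: T(n) = Θ(n^log_b(a)) = O(n^2).

Answer: O(n^2) - Case 1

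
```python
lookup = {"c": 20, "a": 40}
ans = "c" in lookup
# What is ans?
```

Trace:
`lookup = {"c": 20, "a": 40}` → lookup = {'c': 20, 'a': 40}
`ans = "c" in lookup` → ans = True
So ans = True

Answer: True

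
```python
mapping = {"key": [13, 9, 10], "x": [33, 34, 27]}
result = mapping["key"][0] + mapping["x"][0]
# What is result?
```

Trace:
`mapping = {"key": [13, 9, 10], "x": [33, 34, 27]}` → mapping = {'key': [13, 9, 10], 'x': [33, 34, 27]}
`result = mapping["key"][0] + mapping["x"][0]` → result = 46
So result = 46

Answer: 46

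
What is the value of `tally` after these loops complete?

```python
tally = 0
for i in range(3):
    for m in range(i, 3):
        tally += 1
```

Upper triangle: 3 + 2 + ... + 1
`tally` takes the values: 0 → 1 → 2 → 3 → 4 → 5 → 6

Answer: 6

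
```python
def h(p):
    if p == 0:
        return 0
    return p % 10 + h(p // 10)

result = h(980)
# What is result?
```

Sum of digits of 980: 0 + 8 + 9 = 17

Answer: 17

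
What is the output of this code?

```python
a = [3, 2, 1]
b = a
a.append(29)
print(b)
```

Key concept: basic list aliasing.
Step by step:
`a = [3, 2, 1]` → a = [3, 2, 1]
`b = a` → b = [3, 2, 1] (same object as a)
`a.append(29)` → a = [3, 2, 1, 29] (same object as b); b = [3, 2, 1, 29] (same object as a)
`print(b)` → prints [3, 2, 1, 29]

Answer: [3, 2, 1, 29]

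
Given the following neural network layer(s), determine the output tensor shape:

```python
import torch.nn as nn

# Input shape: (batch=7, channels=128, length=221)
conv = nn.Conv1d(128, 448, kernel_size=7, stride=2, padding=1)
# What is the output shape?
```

Input: (7, 128, 221) -> Output: (7, 448, 109)

Answer: (7, 448, 109)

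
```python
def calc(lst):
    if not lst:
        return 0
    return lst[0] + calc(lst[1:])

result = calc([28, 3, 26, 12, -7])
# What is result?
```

28 + 3 + 26 + 12 + (-7) + 0 = 62

Answer: 62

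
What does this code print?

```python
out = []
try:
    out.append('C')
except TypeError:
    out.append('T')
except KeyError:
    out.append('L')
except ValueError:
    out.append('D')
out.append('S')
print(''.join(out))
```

Execution trace: 'C' (try body, no exception) → 'S' (after the try/except). Output: CS

Answer: CS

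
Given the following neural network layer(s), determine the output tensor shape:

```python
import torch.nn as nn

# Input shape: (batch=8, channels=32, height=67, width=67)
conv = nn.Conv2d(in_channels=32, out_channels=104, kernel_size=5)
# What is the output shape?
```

Input: (8, 32, 67, 67) -> Output: (8, 104, 63, 63)

Answer: (8, 104, 63, 63)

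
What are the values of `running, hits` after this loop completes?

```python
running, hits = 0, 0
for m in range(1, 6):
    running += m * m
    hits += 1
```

Sum of squares and count
`running, hits` takes the values: (0, 0) → (1, 0) → (1, 1) → (5, 1) → (5, 2) → (14, 2) → (14, 3) → (30, 3) → (30, 4) → (55, 4) → (55, 5)

Answer: 55, 5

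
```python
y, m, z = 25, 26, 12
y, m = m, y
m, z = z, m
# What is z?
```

Trace:
`y, m, z = 25, 26, 12` → y = 25; m = 26; z = 12
`y, m = m, y` → y = 26; m = 25
`m, z = z, m` → m = 12; z = 25
So z = 25

Answer: 25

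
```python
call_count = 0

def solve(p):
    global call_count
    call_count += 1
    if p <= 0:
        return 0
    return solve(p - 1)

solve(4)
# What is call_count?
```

Linear recursion stepping by 1: 5 calls from p=4 down to ≤0.

Answer: 5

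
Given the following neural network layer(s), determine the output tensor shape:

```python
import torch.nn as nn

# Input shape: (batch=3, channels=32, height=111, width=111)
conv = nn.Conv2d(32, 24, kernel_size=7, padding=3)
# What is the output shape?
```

Input: (3, 32, 111, 111) -> Output: (3, 24, 111, 111)

Answer: (3, 24, 111, 111)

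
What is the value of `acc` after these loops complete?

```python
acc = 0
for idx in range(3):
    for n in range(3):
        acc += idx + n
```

Sum of all idx+n for idx,n in 3x3
`acc` takes the values: 0 → 1 → 3 → 4 → 6 → 9 → 11 → 14 → 18

Answer: 18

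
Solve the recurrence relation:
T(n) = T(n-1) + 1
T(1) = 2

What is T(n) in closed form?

Unrolling: T(n) = T(1) + 1·(n-1) = 2 + 1(n-1) = n + 1.

Answer: T(n) = n + 1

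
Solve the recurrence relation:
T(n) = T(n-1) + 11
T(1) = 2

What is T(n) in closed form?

Unrolling: T(n) = T(1) + 11·(n-1) = 2 + 11(n-1) = 11n - 9.

Answer: T(n) = 11n - 9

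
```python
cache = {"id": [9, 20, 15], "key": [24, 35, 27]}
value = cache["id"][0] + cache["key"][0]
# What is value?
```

Trace:
`cache = {"id": [9, 20, 15], "key": [24, 35, 27]}` → cache = {'id': [9, 20, 15], 'key': [24, 35, 27]}
`value = cache["id"][0] + cache["key"][0]` → value = 33
So value = 33

Answer: 33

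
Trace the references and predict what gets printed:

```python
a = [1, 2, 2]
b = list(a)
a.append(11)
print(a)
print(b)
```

Key concept: list() constructor creates copy.
Step by step:
`a = [1, 2, 2]` → a = [1, 2, 2]
`b = list(a)` → b = [1, 2, 2]
`a.append(11)` → a = [1, 2, 2, 11]
`print(a)` → prints [1, 2, 2, 11]
`print(b)` → prints [1, 2, 2]

Answer:
[1, 2, 2, 11]
[1, 2, 2]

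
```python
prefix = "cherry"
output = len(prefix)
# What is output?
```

Trace:
`prefix = "cherry"` → prefix = 'cherry'
`output = len(prefix)` → output = 6
So output = 6

Answer: 6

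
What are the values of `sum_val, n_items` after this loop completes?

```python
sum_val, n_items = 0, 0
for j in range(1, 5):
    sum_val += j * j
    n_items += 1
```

Sum of squares and count
`sum_val, n_items` takes the values: (0, 0) → (1, 0) → (1, 1) → (5, 1) → (5, 2) → (14, 2) → (14, 3) → (30, 3) → (30, 4)

Answer: 30, 4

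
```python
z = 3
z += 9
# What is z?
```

Trace:
`z = 3` → z = 3
`z += 9` → z = 12
So z = 12

Answer: 12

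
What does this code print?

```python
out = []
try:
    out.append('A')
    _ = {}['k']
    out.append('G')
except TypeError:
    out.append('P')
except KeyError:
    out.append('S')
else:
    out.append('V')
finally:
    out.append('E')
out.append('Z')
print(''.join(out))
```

Execution trace: 'A' (try body) → 'S' (except KeyError) → 'E' (finally) → 'Z' (after the try/except). Output: ASEZ

Answer: ASEZ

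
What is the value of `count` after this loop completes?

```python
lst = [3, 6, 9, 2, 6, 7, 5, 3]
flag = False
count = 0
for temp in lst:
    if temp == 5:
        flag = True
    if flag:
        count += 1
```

Count elements after first 5 in [3, 6, 9, 2, 6, 7, 5, 3]
`count` takes the values: 0 → 1 → 2

Answer: 2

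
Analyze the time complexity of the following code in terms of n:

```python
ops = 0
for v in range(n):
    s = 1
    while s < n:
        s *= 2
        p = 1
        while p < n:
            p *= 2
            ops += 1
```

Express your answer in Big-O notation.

Each loop level contributes: n × log n × log n. Multiplying the contributions gives O(n log² n).

Answer: O(n log² n)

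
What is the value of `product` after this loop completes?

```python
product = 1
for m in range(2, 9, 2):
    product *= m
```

Product of even numbers 2 to 8
`product` takes the values: 1 → 2 → 8 → 48 → 384

Answer: 384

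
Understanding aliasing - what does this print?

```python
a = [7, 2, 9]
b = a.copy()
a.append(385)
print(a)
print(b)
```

Key concept: list.copy() creates independent copy.
Step by step:
`a = [7, 2, 9]` → a = [7, 2, 9]
`b = a.copy()` → b = [7, 2, 9]
`a.append(385)` → a = [7, 2, 9, 385]
`print(a)` → prints [7, 2, 9, 385]
`print(b)` → prints [7, 2, 9]

Answer:
[7, 2, 9, 385]
[7, 2, 9]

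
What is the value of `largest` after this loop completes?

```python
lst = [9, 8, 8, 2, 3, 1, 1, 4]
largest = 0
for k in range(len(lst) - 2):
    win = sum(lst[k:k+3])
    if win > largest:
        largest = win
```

Max sum of 3-element window in [9, 8, 8, 2, 3, 1, 1, 4]
`largest` takes the values: 0 → 25

Answer: 25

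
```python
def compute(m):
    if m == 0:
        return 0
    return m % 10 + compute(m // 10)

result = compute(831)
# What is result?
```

Sum of digits of 831: 1 + 3 + 8 = 12

Answer: 12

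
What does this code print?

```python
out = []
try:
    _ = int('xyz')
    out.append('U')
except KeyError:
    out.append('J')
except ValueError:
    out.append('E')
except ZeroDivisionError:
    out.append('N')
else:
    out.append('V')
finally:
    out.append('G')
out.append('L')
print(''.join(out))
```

Execution trace: 'E' (except ValueError) → 'G' (finally) → 'L' (after the try/except). Output: EGL

Answer: EGL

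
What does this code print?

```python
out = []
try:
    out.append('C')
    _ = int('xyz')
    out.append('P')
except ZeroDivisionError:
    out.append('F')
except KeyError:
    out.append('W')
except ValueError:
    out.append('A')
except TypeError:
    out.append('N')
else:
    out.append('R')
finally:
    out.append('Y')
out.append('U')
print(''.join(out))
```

Execution trace: 'C' (try body) → 'A' (except ValueError) → 'Y' (finally) → 'U' (after the try/except). Output: CAYU

Answer: CAYU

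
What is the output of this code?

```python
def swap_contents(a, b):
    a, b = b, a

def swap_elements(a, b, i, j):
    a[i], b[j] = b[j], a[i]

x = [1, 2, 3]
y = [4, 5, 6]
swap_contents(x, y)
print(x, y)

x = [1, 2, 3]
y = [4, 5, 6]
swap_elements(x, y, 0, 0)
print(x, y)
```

Key concept: parameter rebinding vs mutation.
Step by step:
`x = [1, 2, 3]` → x = [1, 2, 3]
`y = [4, 5, 6]` → y = [4, 5, 6]
`swap_contents(x, y)` → no visible change to tracked variables
`print(x, y)` → prints [1, 2, 3] [4, 5, 6]
`x = [1, 2, 3]` → x = [1, 2, 3]
`y = [4, 5, 6]` → y = [4, 5, 6]
`swap_elements(x, y, 0, 0)` → x = [4, 2, 3]; y = [1, 5, 6]
`print(x, y)` → prints [4, 2, 3] [1, 5, 6]

Answer:
[1, 2, 3] [4, 5, 6]
[4, 2, 3] [1, 5, 6]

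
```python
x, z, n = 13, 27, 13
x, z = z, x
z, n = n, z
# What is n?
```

Trace:
`x, z, n = 13, 27, 13` → x = 13; z = 27; n = 13
`x, z = z, x` → x = 27; z = 13
`z, n = n, z` → z = 13; n = 13
So n = 13

Answer: 13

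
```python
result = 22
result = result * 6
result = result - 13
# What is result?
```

Trace:
`result = 22` → result = 22
`result = result * 6` → result = 132
`result = result - 13` → result = 119
So result = 119

Answer: 119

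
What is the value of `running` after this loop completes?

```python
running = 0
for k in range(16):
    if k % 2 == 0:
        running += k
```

Sum of even numbers 0 to 15
`running` takes the values: 0 → 2 → 6 → 12 → 20 → 30 → 42 → 56

Answer: 56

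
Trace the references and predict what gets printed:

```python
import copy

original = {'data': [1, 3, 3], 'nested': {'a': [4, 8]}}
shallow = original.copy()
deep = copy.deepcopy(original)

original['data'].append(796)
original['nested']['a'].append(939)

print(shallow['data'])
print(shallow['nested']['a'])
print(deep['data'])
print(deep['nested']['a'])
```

Key concept: comparing shallow vs deep copy.
Step by step:
`original = {'data': [1, 3, 3], 'nested': {'a': [4, 8]}}` → original = {'data': [1, 3, 3], 'nested': {'a': [4, 8]}}
`shallow = original.copy()` → shallow = {'data': [1, 3, 3], 'nested': {'a': [4, 8]}}
`deep = copy.deepcopy(original)` → deep = {'data': [1, 3, 3], 'nested': {'a': [4, 8]}}
`original['data'].append(796)` → original = {'data': [1, 3, 3, 796], 'nested': {'a': [4, 8]}}; shallow = {'data': [1, 3, 3, 796], 'nested': {'a': [4, 8]}}
`original['nested']['a'].append(939)` → original = {'data': [1, 3, 3, 796], 'nested': {'a': [4, 8, 939]}}; shallow = {'data': [1, 3, 3, 796], 'nested': {'a': [4, 8, 939]}}
`print(shallow['data'])` → prints [1, 3, 3, 796]
`print(shallow['nested']['a'])` → prints [4, 8, 939]
`print(deep['data'])` → prints [1, 3, 3]
`print(deep['nested']['a'])` → prints [4, 8]

Answer:
[1, 3, 3, 796]
[4, 8, 939]
[1, 3, 3]
[4, 8]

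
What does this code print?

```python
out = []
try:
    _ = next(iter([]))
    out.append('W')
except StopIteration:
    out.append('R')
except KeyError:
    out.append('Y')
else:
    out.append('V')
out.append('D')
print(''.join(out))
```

Execution trace: 'R' (except StopIteration) → 'D' (after the try/except). Output: RD

Answer: RD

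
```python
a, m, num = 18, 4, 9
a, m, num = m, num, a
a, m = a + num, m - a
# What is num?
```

Trace:
`a, m, num = 18, 4, 9` → a = 18; m = 4; num = 9
`a, m, num = m, num, a` → a = 4; m = 9; num = 18
`a, m = a + num, m - a` → a = 22; m = 5
So num = 18

Answer: 18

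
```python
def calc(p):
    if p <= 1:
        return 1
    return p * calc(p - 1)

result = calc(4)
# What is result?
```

calc(4) = 4 * 3 * 2 * 1 = 24

Answer: 24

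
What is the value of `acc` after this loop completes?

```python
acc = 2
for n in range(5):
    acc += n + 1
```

Start at 2, add 1 to 5 = 17
`acc` takes the values: 2 → 3 → 5 → 8 → 12 → 17

Answer: 17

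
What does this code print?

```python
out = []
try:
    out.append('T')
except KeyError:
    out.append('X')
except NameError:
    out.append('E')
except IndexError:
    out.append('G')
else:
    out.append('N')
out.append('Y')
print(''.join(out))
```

Execution trace: 'T' (try body, no exception) → 'N' (else) → 'Y' (after the try/except). Output: TNY

Answer: TNY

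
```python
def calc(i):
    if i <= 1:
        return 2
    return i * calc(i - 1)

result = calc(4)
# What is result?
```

calc(4) = 4 * 3 * 2 * 2 = 48

Answer: 48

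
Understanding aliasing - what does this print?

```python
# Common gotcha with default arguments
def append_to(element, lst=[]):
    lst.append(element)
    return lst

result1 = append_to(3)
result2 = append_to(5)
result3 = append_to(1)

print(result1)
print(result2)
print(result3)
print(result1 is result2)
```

Key concept: mutable default argument gotcha.
Step by step:
`result1 = append_to(3)` → result1 = [3]
`result2 = append_to(5)` → result1 = [3, 5] (same object as result2); result2 = [3, 5] (same object as result1)
`result3 = append_to(1)` → result1 = [3, 5, 1] (same object as result2, result3); result2 = [3, 5, 1] (same object as result1, result3); result3 = [3, 5, 1] (same object as result1, result2)
`print(result1)` → prints [3, 5, 1]
`print(result2)` → prints [3, 5, 1]
`print(result3)` → prints [3, 5, 1]
`print(result1 is result2)` → prints True

Answer:
[3, 5, 1]
[3, 5, 1]
[3, 5, 1]
True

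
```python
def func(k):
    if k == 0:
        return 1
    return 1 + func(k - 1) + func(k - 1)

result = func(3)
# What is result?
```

func(k) = 1 + 2·func(k-1), func(0)=1. Closed form: (1+1)·2^3 - 1 = 15.

Answer: 15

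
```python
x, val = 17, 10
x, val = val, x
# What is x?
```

Trace:
`x, val = 17, 10` → x = 17; val = 10
`x, val = val, x` → x = 10; val = 17
So x = 10

Answer: 10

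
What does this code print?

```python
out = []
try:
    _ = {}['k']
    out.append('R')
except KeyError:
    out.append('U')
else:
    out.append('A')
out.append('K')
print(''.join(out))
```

Execution trace: 'U' (except KeyError) → 'K' (after the try/except). Output: UK

Answer: UK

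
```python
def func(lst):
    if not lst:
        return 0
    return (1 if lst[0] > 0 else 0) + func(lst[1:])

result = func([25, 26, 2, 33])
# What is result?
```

Count of positive elements in [25, 26, 2, 33] = 4

Answer: 4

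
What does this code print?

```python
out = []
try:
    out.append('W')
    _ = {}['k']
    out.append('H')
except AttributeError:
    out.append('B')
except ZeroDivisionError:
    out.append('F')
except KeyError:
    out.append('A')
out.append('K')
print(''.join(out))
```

Execution trace: 'W' (try body) → 'A' (except KeyError) → 'K' (after the try/except). Output: WAK

Answer: WAK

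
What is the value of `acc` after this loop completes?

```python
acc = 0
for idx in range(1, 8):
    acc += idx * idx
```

Sum of squares 1² to 7² = 140
`acc` takes the values: 0 → 1 → 5 → 14 → 30 → 55 → 91 → 140

Answer: 140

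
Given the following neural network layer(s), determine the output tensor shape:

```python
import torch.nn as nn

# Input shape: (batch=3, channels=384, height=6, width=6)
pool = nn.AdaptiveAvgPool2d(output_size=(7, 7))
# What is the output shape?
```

Input: (3, 384, 6, 6) -> Output: (3, 384, 7, 7)

Answer: (3, 384, 7, 7)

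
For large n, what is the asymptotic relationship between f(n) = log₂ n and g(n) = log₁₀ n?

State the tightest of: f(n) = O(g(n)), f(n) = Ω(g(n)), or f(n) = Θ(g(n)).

log₂ n vs log₁₀ n: f(n) = Θ(g(n)) — they are asymptotically equivalent (log bases differ by a constant factor).

Answer: f(n) = Θ(g(n)) — they are asymptotically equivalent (log bases differ by a constant factor).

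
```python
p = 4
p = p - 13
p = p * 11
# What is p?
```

Trace:
`p = 4` → p = 4
`p = p - 13` → p = -9
`p = p * 11` → p = -99
So p = -99

Answer: -99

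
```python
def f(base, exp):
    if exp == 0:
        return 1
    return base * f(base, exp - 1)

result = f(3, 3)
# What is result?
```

f(3, 3) = 3 * 3 * 3 = 27

Answer: 27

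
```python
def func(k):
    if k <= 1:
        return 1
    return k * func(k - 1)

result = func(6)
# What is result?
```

func(6) = 6 * 5 * 4 * 3 * 2 * 1 = 720

Answer: 720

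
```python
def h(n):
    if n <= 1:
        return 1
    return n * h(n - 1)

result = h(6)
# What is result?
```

h(6) = 6 * 5 * 4 * 3 * 2 * 1 = 720

Answer: 720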